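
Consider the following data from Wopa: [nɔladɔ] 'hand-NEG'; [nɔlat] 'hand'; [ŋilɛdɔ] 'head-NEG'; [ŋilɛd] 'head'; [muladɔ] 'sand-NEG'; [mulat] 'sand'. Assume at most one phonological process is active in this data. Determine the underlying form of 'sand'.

/mulat/

The stem for 'sand' ends in [d] in [muladɔ] but [t] in [mulat].
Compare 'head', with invariant [d] in [ŋilɛdɔ] and [ŋilɛd]: an analysis with underlying /d/ and a rule producing [t] in isolation would wrongly predict alternation here too.
Therefore /t/ is basic and [d] is derived by intervocalic voicing (voiceless stops become voiced between vowels).
Hence 'sand' is /mulat/ underlyingly.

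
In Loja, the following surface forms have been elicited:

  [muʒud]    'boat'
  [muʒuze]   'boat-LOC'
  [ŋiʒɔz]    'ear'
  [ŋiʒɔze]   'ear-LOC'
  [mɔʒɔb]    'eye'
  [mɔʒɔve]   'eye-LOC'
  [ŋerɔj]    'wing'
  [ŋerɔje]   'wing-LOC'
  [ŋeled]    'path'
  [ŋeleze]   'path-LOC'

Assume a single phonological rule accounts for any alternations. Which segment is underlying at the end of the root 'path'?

/d/

'path' shows [d] ~ [z] at the end of the stem ([ŋeled] vs [ŋeleze]).
But 'ear' keeps [z] in both environments ([ŋiʒɔz], [ŋiʒɔze]), so there is no rule changing /z/ to [d] in isolation.
The underlying segment must be /d/; voiced stops become fricatives between vowels, yielding [z] there.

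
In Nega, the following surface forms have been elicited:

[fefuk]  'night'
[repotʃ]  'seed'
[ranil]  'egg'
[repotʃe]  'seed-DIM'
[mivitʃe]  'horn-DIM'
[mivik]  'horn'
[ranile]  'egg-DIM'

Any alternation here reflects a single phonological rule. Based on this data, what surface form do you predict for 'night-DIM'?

The stem for 'horn' ends in [k] in [mivik] but [tʃ] in [mivitʃe].
If /tʃ/ were underlying and a rule turned it into [k] in isolation, 'seed' would also alternate; but it has [tʃ] in both [repotʃ] and [repotʃe].
The alternation reflects palatalization before a front vowel: /k/ becomes palato-alveolar [tʃ] before a front vowel. /k/ is underlying.
From [fefuk] the stem 'night' is /fefuk/; before a front vowel this yields [fefutʃe].

[fefutʃe]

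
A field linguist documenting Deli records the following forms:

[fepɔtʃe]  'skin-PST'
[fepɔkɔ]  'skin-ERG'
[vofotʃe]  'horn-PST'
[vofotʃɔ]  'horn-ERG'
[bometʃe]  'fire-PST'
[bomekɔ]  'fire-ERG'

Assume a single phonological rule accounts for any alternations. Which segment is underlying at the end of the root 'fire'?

/k/

The stem for 'fire' ends in [tʃ] in [bometʃe] but [k] in [bomekɔ].
If /tʃ/ were underlying and a rule turned it into [k] before the ERG suffix, 'horn' would also alternate; but it has [tʃ] in both [vofotʃe] and [vofotʃɔ].
Therefore /k/ is basic and [tʃ] is derived by palatalization before a front vowel (/k/ becomes palato-alveolar [tʃ] before a front vowel).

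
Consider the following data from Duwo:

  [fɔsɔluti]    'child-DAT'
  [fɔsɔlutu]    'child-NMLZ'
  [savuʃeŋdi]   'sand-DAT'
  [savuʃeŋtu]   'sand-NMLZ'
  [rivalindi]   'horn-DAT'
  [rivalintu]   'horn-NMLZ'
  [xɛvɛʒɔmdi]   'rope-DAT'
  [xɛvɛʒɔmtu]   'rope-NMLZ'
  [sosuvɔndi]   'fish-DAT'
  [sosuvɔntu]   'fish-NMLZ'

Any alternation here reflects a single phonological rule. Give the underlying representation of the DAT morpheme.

/-di/

The DAT suffix surfaces as [-di] and [-ti], depending on the final segment of the stem.
By contrast the NMLZ suffix keeps its initial [t] throughout — that segment must be underlying.
The DAT suffix is therefore /-di/ underlyingly, with post-vocalic devoicing: voiced stops become voiceless after a vowel.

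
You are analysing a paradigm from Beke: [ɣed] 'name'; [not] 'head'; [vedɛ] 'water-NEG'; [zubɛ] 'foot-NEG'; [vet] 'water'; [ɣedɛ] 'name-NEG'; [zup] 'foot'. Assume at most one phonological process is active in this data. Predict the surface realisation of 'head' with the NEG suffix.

[nodɛ]

In [vet] and [vedɛ] the final segment of 'water' alternates: [t] ~ [d].
The stem 'name' ([ɣed], [ɣedɛ]) shows [d] unchanged in both environments, so [d] cannot be basic with [t] derived in isolation.
So /t/ is underlying, and a rule of intervocalic voicing — voiceless stops become voiced between vowels — gives [d].
The one attested form of 'head', [not], shows underlying /not/. Applying the same rule between vowels gives [nodɛ].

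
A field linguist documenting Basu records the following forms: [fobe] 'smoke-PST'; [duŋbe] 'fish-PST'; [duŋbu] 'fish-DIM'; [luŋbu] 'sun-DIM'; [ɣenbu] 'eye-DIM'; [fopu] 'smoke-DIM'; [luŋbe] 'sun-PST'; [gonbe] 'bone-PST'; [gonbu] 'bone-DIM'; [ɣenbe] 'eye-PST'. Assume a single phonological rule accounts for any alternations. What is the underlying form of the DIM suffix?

/-pu/

The DIM morpheme has two allomorphs, [-bu] and [-pu].
By contrast the PST suffix keeps its initial [b] throughout — that segment must be underlying.
The DIM suffix is therefore /-pu/ underlyingly, with post-nasal voicing: voiceless stops become voiced after a nasal.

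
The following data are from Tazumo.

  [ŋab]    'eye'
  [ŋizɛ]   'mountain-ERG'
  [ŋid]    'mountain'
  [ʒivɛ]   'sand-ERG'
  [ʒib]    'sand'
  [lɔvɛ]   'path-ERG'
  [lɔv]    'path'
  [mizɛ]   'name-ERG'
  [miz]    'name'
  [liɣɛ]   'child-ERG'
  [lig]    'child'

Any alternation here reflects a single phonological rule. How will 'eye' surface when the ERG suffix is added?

The root 'sand' surfaces as [ʒivɛ] and [ʒib], with a stem-final [v] ~ [b] alternation.
The stem 'path' ([lɔvɛ], [lɔv]) shows [v] unchanged in both environments, so [v] cannot be basic with [b] derived in isolation.
So /b/ is underlying, and a rule of intervocalic spirantization — voiced stops become fricatives between vowels — gives [v].
From [ŋab] the stem 'eye' is /ŋab/; between vowels this yields [ŋavɛ].

[ŋavɛ]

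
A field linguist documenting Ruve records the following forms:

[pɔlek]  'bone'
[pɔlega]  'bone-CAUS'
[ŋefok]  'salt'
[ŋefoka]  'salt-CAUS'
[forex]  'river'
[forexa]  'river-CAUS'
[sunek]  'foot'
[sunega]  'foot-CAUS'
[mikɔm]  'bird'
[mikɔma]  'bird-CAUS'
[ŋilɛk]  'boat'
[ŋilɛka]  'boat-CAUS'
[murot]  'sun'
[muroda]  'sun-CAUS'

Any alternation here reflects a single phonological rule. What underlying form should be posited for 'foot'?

The stem for 'foot' ends in [k] in [sunek] but [g] in [sunega].
If /k/ were underlying and a rule turned it into [g] before the CAUS suffix, 'boat' would also alternate; but it has [k] in both [ŋilɛk] and [ŋilɛka].
The underlying segment must be /g/; voiced obstruents become voiceless word-finally, yielding [k] there.
Hence 'foot' is /suneg/ underlyingly.

/suneg/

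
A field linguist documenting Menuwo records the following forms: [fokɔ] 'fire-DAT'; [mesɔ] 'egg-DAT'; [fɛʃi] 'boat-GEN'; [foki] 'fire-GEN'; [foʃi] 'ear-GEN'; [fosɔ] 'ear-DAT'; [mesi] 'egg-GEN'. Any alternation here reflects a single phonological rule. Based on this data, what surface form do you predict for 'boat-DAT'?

In [fosɔ] and [foʃi] the final segment of 'ear' alternates: [s] ~ [ʃ].
Compare 'egg', with invariant [s] in [mesɔ] and [mesi]: an analysis with underlying /s/ and a rule producing [ʃ] before the GEN suffix would wrongly predict alternation here too.
The alternation reflects depalatalization: palato-alveolar /ʃ/ becomes [s] when no front vowel follows. /ʃ/ is underlying.
From [fɛʃi] the stem 'boat' is /fɛʃ/; when no front vowel follows this yields [fɛsɔ].

[fɛsɔ]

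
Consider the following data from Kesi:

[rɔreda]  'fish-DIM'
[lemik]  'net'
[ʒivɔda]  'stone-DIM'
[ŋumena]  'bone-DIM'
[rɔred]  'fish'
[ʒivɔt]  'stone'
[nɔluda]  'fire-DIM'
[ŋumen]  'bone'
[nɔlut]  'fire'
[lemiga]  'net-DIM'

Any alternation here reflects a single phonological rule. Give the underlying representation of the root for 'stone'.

'stone' shows [t] ~ [d] at the end of the stem ([ʒivɔt] vs [ʒivɔda]).
If /d/ were underlying and a rule turned it into [t] in isolation, 'fish' would also alternate; but it has [d] in both [rɔred] and [rɔreda].
The alternation reflects intervocalic voicing: voiceless stops become voiced between vowels. /t/ is underlying.

/ʒivɔt/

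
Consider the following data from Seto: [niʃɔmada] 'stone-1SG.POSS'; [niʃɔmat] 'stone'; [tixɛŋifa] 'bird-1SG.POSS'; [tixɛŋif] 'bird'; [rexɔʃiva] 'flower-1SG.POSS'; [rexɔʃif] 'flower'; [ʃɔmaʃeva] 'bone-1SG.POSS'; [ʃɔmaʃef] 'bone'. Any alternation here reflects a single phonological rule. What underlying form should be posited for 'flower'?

/rexɔʃiv/

The root 'flower' surfaces as [rexɔʃiva] and [rexɔʃif], with a stem-final [v] ~ [f] alternation.
If /f/ were underlying and a rule turned it into [v] before the 1SG.POSS suffix, 'bird' would also alternate; but it has [f] in both [tixɛŋifa] and [tixɛŋif].
The underlying segment must be /v/; voiced obstruents become voiceless word-finally, yielding [f] there.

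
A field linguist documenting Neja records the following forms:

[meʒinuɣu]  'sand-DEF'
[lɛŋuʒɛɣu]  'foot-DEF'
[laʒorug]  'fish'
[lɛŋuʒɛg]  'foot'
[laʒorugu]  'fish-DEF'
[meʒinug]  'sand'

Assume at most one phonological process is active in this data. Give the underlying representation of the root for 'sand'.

'sand' shows [g] ~ [ɣ] at the end of the stem ([meʒinug] vs [meʒinuɣu]).
Compare 'fish', with invariant [g] in [laʒorug] and [laʒorugu]: an analysis with underlying /g/ and a rule producing [ɣ] before the DEF suffix would wrongly predict alternation here too.
The alternation reflects word-final hardening: voiced fricatives become stops word-finally. /ɣ/ is underlying.

/meʒinuɣ/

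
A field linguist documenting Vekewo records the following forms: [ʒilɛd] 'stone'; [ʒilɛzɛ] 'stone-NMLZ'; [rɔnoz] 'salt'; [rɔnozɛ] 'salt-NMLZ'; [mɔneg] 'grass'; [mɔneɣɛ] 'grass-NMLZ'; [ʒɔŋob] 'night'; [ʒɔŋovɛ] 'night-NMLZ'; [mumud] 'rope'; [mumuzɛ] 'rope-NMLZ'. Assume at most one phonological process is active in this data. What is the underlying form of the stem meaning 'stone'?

The stem for 'stone' ends in [d] in [ʒilɛd] but [z] in [ʒilɛzɛ].
If /z/ were underlying and a rule turned it into [d] in isolation, 'salt' would also alternate; but it has [z] in both [rɔnoz] and [rɔnozɛ].
So /d/ is underlying, and a rule of intervocalic spirantization — voiced stops become fricatives between vowels — gives [z].
So 'stone' = /ʒilɛd/.

/ʒilɛd/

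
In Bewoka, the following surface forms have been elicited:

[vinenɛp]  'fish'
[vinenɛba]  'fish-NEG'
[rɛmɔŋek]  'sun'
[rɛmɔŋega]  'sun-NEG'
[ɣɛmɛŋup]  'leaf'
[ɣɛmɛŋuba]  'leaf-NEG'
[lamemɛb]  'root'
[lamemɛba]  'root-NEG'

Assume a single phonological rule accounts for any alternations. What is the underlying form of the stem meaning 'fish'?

'fish' shows [p] ~ [b] at the end of the stem ([vinenɛp] vs [vinenɛba]).
Compare 'root', with invariant [b] in [lamemɛb] and [lamemɛba]: an analysis with underlying /b/ and a rule producing [p] in isolation would wrongly predict alternation here too.
The underlying segment must be /p/; voiceless stops become voiced between vowels, yielding [b] there.
The underlying form of 'fish' is therefore /vinenɛp/.

/vinenɛp/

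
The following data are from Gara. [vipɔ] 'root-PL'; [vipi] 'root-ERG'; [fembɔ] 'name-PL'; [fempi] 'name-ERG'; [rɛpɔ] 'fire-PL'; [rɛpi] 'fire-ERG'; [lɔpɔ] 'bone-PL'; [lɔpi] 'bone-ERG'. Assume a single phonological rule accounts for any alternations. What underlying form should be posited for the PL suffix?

/-bɔ/

The PL suffix surfaces as [-bɔ] and [-pɔ], depending on the final segment of the stem.
The ERG suffix, which begins with [p], is invariant after every stem; so [p] is not altered by any rule here.
The PL suffix is therefore /-bɔ/ underlyingly, with post-vocalic devoicing: voiced stops become voiceless after a vowel.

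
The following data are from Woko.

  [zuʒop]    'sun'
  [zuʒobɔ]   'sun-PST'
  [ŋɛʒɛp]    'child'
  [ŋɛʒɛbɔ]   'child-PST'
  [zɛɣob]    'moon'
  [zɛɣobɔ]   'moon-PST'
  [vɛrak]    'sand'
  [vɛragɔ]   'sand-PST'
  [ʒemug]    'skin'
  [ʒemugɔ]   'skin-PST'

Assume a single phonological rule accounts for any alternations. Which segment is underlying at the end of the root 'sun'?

/p/

The stem for 'sun' ends in [p] in [zuʒop] but [b] in [zuʒobɔ].
Compare 'moon', with invariant [b] in [zɛɣob] and [zɛɣobɔ]: an analysis with underlying /b/ and a rule producing [p] in isolation would wrongly predict alternation here too.
The alternation reflects intervocalic voicing: voiceless stops become voiced between vowels. /p/ is underlying.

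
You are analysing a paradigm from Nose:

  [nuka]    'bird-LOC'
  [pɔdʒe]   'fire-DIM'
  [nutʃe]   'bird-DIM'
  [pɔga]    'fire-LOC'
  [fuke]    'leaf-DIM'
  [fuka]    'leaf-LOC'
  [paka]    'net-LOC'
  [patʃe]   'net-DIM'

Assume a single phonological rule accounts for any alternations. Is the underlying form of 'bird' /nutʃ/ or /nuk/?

The stem for 'bird' ends in [tʃ] in [nutʃe] but [k] in [nuka].
If /k/ were underlying and a rule turned it into [tʃ] before the DIM suffix, 'leaf' would also alternate; but it has [k] in both [fuke] and [fuka].
The underlying segment must be /tʃ/; palato-alveolar /tʃ/ and /dʒ/ become [k] and [g] when no front vowel follows, yielding [k] there.

/nutʃ/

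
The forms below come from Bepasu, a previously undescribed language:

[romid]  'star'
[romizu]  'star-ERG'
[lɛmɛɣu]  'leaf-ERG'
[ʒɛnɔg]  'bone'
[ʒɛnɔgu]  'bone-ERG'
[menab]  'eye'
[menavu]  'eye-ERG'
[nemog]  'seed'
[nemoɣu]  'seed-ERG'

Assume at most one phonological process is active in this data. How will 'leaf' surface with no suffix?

The root 'seed' surfaces as [nemog] and [nemoɣu], with a stem-final [g] ~ [ɣ] alternation.
If /g/ were underlying and a rule turned it into [ɣ] before the ERG suffix, 'bone' would also alternate; but it has [g] in both [ʒɛnɔg] and [ʒɛnɔgu].
The underlying segment must be /ɣ/; voiced fricatives become stops word-finally, yielding [g] there.
The one attested form of 'leaf', [lɛmɛɣu], shows underlying /lɛmɛɣ/. Applying the same rule word-finally gives [lɛmɛg].

[lɛmɛg]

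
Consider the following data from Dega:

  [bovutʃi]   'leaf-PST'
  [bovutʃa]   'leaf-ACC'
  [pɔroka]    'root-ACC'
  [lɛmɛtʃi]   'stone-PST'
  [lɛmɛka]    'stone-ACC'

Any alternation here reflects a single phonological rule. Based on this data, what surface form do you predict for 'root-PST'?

The stem for 'stone' ends in [tʃ] in [lɛmɛtʃi] but [k] in [lɛmɛka].
Compare 'leaf', with invariant [tʃ] in [bovutʃi] and [bovutʃa]: an analysis with underlying /tʃ/ and a rule producing [k] before the ACC suffix would wrongly predict alternation here too.
So /k/ is underlying, and a rule of palatalization before a front vowel — /k/ becomes palato-alveolar [tʃ] before a front vowel — gives [tʃ].
From [pɔroka] the stem 'root' is /pɔrok/; before a front vowel this yields [pɔrotʃi].

[pɔrotʃi]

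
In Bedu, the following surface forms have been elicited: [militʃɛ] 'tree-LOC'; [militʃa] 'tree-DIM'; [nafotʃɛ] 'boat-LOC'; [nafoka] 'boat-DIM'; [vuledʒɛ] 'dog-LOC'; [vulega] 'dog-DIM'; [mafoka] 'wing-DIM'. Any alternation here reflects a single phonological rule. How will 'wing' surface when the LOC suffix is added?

The root 'boat' surfaces as [nafotʃɛ] and [nafoka], with a stem-final [tʃ] ~ [k] alternation.
If /tʃ/ were underlying and a rule turned it into [k] before the DIM suffix, 'tree' would also alternate; but it has [tʃ] in both [militʃɛ] and [militʃa].
Therefore /k/ is basic and [tʃ] is derived by palatalization before a front vowel (/k/ and /g/ become palato-alveolar [tʃ] and [dʒ] before a front vowel).
From [mafoka] the stem 'wing' is /mafok/; before a front vowel this yields [mafotʃɛ].

[mafotʃɛ]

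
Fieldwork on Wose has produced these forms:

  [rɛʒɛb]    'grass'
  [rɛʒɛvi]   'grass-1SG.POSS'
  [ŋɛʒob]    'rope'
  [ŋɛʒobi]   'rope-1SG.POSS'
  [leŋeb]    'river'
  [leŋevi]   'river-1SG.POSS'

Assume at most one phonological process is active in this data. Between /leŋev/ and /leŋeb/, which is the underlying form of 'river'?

/leŋev/

In [leŋeb] and [leŋevi] the final segment of 'river' alternates: [b] ~ [v].
But 'rope' keeps [b] in both environments ([ŋɛʒob], [ŋɛʒobi]), so there is no rule changing /b/ to [v] before the 1SG.POSS suffix.
The underlying segment must be /v/; voiced fricatives become stops word-finally, yielding [b] there.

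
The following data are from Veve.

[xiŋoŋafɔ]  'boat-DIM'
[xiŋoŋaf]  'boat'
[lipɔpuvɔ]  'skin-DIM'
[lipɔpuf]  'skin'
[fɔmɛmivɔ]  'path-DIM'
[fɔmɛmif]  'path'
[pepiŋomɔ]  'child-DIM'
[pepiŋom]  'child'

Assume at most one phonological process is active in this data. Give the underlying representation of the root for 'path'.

/fɔmɛmiv/

The stem for 'path' ends in [v] in [fɔmɛmivɔ] but [f] in [fɔmɛmif].
If /f/ were underlying and a rule turned it into [v] before the DIM suffix, 'boat' would also alternate; but it has [f] in both [xiŋoŋafɔ] and [xiŋoŋaf].
The underlying segment must be /v/; voiced obstruents become voiceless word-finally, yielding [f] there.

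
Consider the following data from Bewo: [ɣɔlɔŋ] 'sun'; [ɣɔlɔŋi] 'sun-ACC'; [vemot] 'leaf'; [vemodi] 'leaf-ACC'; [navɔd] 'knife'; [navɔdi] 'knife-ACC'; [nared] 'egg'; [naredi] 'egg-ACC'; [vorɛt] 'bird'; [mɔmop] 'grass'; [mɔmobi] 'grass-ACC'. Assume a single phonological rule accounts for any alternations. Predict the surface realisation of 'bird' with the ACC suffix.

The root 'leaf' surfaces as [vemot] and [vemodi], with a stem-final [t] ~ [d] alternation.
But 'egg' keeps [d] in both environments ([nared], [naredi]), so there is no rule changing /d/ to [t] in isolation.
Therefore /t/ is basic and [d] is derived by intervocalic voicing (voiceless stops become voiced between vowels).
From [vorɛt] the stem 'bird' is /vorɛt/; between vowels this yields [vorɛdi].

[vorɛdi]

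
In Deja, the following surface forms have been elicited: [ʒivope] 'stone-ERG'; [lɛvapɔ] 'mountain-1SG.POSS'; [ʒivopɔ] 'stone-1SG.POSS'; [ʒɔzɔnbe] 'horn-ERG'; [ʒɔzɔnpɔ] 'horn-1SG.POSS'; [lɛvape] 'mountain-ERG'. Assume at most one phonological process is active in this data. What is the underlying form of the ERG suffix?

The ERG morpheme has two allomorphs, [-be] and [-pe].
The 1SG.POSS suffix, which begins with [p], is invariant after every stem; so [p] is not altered by any rule here.
The ERG suffix is therefore /-be/ underlyingly, with post-vocalic devoicing: voiced stops become voiceless after a vowel.

/-be/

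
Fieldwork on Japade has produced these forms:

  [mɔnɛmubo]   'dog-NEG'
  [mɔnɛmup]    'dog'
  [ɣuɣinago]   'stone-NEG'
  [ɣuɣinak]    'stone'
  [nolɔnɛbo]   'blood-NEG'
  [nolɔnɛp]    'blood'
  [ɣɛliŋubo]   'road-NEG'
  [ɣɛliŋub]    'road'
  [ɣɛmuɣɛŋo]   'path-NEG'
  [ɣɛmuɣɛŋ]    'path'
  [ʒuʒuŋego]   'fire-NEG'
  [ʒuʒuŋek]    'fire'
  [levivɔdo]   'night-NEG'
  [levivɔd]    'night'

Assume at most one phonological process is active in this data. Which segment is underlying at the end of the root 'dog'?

/p/

'dog' shows [b] ~ [p] at the end of the stem ([mɔnɛmubo] vs [mɔnɛmup]).
But 'road' keeps [b] in both environments ([ɣɛliŋubo], [ɣɛliŋub]), so there is no rule changing /b/ to [p] in isolation.
The alternation reflects intervocalic voicing: voiceless stops become voiced between vowels. /p/ is underlying.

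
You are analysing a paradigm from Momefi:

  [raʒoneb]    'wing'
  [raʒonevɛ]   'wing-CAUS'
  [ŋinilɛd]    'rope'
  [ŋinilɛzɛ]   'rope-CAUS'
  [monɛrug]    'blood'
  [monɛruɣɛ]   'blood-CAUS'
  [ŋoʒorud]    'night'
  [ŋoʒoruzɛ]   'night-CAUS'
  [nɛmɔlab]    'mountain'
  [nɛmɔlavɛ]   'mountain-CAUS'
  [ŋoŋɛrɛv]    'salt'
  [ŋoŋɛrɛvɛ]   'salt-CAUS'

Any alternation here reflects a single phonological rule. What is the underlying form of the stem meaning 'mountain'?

/nɛmɔlab/

The root 'mountain' surfaces as [nɛmɔlab] and [nɛmɔlavɛ], with a stem-final [b] ~ [v] alternation.
But 'salt' keeps [v] in both environments ([ŋoŋɛrɛv], [ŋoŋɛrɛvɛ]), so there is no rule changing /v/ to [b] in isolation.
Therefore /b/ is basic and [v] is derived by intervocalic spirantization (voiced stops become fricatives between vowels).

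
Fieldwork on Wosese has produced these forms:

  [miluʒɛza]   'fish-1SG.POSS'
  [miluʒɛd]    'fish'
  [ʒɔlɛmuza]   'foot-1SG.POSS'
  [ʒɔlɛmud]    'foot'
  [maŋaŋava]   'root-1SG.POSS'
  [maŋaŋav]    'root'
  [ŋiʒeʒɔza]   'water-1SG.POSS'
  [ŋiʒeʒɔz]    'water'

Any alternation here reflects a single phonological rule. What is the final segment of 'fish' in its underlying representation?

/d/

The stem for 'fish' ends in [z] in [miluʒɛza] but [d] in [miluʒɛd].
Compare 'water', with invariant [z] in [ŋiʒeʒɔza] and [ŋiʒeʒɔz]: an analysis with underlying /z/ and a rule producing [d] in isolation would wrongly predict alternation here too.
Therefore /d/ is basic and [z] is derived by intervocalic spirantization (voiced stops become fricatives between vowels).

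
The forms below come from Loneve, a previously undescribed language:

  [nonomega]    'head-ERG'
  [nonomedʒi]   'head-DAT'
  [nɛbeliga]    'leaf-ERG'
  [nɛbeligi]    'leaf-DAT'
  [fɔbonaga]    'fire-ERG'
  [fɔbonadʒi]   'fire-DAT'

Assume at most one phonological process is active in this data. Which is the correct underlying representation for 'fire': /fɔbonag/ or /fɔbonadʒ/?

'fire' shows [g] ~ [dʒ] at the end of the stem ([fɔbonaga] vs [fɔbonadʒi]).
If /g/ were underlying and a rule turned it into [dʒ] before the DAT suffix, 'leaf' would also alternate; but it has [g] in both [nɛbeliga] and [nɛbeligi].
So /dʒ/ is underlying, and a rule of depalatalization — palato-alveolar /dʒ/ becomes [g] when no front vowel follows — gives [g].

/fɔbonadʒ/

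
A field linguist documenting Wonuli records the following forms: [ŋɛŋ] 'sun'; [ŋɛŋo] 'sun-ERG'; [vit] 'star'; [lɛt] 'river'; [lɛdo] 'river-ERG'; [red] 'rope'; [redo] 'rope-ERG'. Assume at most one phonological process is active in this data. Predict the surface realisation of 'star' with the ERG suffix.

[vido]

The stem for 'river' ends in [t] in [lɛt] but [d] in [lɛdo].
The stem 'rope' ([red], [redo]) shows [d] unchanged in both environments, so [d] cannot be basic with [t] derived in isolation.
The underlying segment must be /t/; voiceless stops become voiced between vowels, yielding [d] there.
From [vit] the stem 'star' is /vit/; between vowels this yields [vido].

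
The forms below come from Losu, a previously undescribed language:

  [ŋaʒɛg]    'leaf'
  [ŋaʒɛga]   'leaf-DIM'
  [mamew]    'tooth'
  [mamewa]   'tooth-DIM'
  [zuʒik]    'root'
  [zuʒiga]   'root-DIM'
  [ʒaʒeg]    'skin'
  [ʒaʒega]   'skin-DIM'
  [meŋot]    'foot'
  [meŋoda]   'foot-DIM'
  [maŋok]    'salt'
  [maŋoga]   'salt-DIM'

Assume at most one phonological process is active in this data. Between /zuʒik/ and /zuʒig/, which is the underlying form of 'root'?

In [zuʒik] and [zuʒiga] the final segment of 'root' alternates: [k] ~ [g].
The stem 'skin' ([ʒaʒeg], [ʒaʒega]) shows [g] unchanged in both environments, so [g] cannot be basic with [k] derived in isolation.
The underlying segment must be /k/; voiceless stops become voiced between vowels, yielding [g] there.

/zuʒik/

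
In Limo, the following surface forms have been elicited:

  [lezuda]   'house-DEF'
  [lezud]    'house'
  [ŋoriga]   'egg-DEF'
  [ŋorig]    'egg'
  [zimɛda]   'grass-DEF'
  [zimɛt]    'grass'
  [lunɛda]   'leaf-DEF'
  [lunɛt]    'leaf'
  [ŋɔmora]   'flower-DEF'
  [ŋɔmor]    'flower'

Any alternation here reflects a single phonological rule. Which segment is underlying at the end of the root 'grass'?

The stem for 'grass' ends in [d] in [zimɛda] but [t] in [zimɛt].
Compare 'house', with invariant [d] in [lezuda] and [lezud]: an analysis with underlying /d/ and a rule producing [t] in isolation would wrongly predict alternation here too.
Therefore /t/ is basic and [d] is derived by intervocalic voicing (voiceless stops become voiced between vowels).

/t/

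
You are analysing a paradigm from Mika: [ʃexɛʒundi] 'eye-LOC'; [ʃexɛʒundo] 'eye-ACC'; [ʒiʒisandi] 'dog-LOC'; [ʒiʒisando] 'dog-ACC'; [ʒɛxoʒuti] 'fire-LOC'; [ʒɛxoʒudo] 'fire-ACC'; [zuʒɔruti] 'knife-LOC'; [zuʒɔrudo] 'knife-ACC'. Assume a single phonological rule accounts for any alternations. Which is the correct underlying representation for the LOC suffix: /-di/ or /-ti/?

The LOC morpheme has two allomorphs, [-di] and [-ti].
The ACC suffix, which begins with [d], is invariant after every stem; so [d] is not altered by any rule here.
The LOC suffix is therefore /-ti/ underlyingly, with post-nasal voicing: voiceless stops become voiced after a nasal.

/-ti/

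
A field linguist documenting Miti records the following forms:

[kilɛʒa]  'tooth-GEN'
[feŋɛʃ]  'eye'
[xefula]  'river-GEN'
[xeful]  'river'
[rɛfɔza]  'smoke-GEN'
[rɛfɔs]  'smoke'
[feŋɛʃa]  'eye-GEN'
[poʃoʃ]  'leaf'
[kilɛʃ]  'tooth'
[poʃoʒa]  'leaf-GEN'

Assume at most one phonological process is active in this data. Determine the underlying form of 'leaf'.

/poʃoʒ/

In [poʃoʒa] and [poʃoʃ] the final segment of 'leaf' alternates: [ʒ] ~ [ʃ].
If /ʃ/ were underlying and a rule turned it into [ʒ] before the GEN suffix, 'eye' would also alternate; but it has [ʃ] in both [feŋɛʃa] and [feŋɛʃ].
The underlying segment must be /ʒ/; voiced obstruents become voiceless word-finally, yielding [ʃ] there.
Hence 'leaf' is /poʃoʒ/ underlyingly.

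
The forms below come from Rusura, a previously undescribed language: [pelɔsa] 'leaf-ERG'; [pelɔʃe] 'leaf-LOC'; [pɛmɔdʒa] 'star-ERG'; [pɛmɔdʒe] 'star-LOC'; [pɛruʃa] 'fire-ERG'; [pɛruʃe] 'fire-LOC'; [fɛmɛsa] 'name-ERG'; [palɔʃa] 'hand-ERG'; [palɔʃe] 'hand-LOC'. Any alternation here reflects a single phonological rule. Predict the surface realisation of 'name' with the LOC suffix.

The root 'leaf' surfaces as [pelɔsa] and [pelɔʃe], with a stem-final [s] ~ [ʃ] alternation.
The stem 'fire' ([pɛruʃa], [pɛruʃe]) shows [ʃ] unchanged in both environments, so [ʃ] cannot be basic with [s] derived before the ERG suffix.
The alternation reflects palatalization before a front vowel: /s/ becomes palato-alveolar [ʃ] before a front vowel. /s/ is underlying.
From [fɛmɛsa] the stem 'name' is /fɛmɛs/; before a front vowel this yields [fɛmɛʃe].

[fɛmɛʃe]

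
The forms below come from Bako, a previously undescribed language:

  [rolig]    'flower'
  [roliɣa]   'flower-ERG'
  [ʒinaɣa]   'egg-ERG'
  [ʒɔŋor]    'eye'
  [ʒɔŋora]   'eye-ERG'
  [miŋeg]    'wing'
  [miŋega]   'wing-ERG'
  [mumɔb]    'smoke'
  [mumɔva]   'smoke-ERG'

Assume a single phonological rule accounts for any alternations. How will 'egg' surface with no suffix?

'flower' shows [g] ~ [ɣ] at the end of the stem ([rolig] vs [roliɣa]).
But 'wing' keeps [g] in both environments ([miŋeg], [miŋega]), so there is no rule changing /g/ to [ɣ] before the ERG suffix.
Therefore /ɣ/ is basic and [g] is derived by word-final hardening (voiced fricatives become stops word-finally).
From [ʒinaɣa] the stem 'egg' is /ʒinaɣ/; word-finally this yields [ʒinag].

[ʒinag]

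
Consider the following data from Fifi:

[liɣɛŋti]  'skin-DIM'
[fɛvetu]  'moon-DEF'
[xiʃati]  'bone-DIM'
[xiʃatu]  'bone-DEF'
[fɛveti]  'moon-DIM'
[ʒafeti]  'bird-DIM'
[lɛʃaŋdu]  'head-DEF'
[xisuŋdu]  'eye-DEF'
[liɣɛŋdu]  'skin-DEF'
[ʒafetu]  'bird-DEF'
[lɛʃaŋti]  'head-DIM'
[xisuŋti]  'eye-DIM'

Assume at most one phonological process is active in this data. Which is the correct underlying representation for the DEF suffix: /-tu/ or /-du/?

The DEF morpheme has two allomorphs, [-du] and [-tu].
By contrast the DIM suffix keeps its initial [t] throughout — that segment must be underlying.
So the underlying form is /-du/, and voiced stops become voiceless after a vowel.

/-du/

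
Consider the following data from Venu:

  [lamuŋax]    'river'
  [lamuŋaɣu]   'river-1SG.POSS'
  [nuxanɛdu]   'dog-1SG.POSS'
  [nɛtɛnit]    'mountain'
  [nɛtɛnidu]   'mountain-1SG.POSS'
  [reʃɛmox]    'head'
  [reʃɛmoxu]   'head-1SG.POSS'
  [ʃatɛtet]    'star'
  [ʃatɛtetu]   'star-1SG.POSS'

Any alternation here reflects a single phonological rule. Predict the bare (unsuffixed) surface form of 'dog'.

The root 'mountain' surfaces as [nɛtɛnit] and [nɛtɛnidu], with a stem-final [t] ~ [d] alternation.
If /t/ were underlying and a rule turned it into [d] before the 1SG.POSS suffix, 'star' would also alternate; but it has [t] in both [ʃatɛtet] and [ʃatɛtetu].
The underlying segment must be /d/; voiced obstruents become voiceless word-finally, yielding [t] there.
From [nuxanɛdu] the stem 'dog' is /nuxanɛd/; word-finally this yields [nuxanɛt].

[nuxanɛt]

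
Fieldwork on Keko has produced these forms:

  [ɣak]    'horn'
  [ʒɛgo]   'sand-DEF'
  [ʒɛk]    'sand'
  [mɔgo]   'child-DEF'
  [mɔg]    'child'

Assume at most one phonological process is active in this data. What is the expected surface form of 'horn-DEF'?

The root 'sand' surfaces as [ʒɛgo] and [ʒɛk], with a stem-final [g] ~ [k] alternation.
If /g/ were underlying and a rule turned it into [k] in isolation, 'child' would also alternate; but it has [g] in both [mɔgo] and [mɔg].
Therefore /k/ is basic and [g] is derived by intervocalic voicing (voiceless stops become voiced between vowels).
From [ɣak] the stem 'horn' is /ɣak/; between vowels this yields [ɣago].

[ɣago]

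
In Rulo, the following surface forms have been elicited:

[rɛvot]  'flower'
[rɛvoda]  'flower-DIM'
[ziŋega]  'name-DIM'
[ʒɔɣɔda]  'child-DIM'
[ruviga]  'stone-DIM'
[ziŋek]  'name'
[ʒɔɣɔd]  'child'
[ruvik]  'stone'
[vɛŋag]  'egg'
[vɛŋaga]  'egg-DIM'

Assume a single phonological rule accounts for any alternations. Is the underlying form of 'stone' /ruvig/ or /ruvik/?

The root 'stone' surfaces as [ruviga] and [ruvik], with a stem-final [g] ~ [k] alternation.
The stem 'egg' ([vɛŋaga], [vɛŋag]) shows [g] unchanged in both environments, so [g] cannot be basic with [k] derived in isolation.
Therefore /k/ is basic and [g] is derived by intervocalic voicing (voiceless stops become voiced between vowels).

/ruvik/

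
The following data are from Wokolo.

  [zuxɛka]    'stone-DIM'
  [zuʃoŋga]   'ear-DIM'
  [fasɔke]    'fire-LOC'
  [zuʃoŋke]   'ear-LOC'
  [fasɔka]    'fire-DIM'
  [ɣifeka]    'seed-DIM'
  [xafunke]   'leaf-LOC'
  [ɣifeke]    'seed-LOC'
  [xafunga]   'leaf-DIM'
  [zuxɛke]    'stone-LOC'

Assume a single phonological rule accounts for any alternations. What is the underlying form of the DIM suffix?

The DIM morpheme has two allomorphs, [-ga] and [-ka].
The LOC suffix, which begins with [k], is invariant after every stem; so [k] is not altered by any rule here.
So the underlying form is /-ga/, and voiced stops become voiceless after a vowel.

/-ga/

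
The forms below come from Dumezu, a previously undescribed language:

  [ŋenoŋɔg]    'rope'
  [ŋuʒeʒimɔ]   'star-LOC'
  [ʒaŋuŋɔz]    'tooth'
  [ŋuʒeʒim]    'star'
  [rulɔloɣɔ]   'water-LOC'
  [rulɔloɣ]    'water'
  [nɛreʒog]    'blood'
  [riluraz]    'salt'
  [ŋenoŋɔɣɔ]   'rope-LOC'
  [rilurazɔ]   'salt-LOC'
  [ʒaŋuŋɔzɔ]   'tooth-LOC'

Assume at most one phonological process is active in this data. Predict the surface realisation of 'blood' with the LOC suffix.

'rope' shows [g] ~ [ɣ] at the end of the stem ([ŋenoŋɔg] vs [ŋenoŋɔɣɔ]).
But 'water' keeps [ɣ] in both environments ([rulɔloɣ], [rulɔloɣɔ]), so there is no rule changing /ɣ/ to [g] in isolation.
The alternation reflects intervocalic spirantization: voiced stops become fricatives between vowels. /g/ is underlying.
From [nɛreʒog] the stem 'blood' is /nɛreʒog/; between vowels this yields [nɛreʒoɣɔ].

[nɛreʒoɣɔ]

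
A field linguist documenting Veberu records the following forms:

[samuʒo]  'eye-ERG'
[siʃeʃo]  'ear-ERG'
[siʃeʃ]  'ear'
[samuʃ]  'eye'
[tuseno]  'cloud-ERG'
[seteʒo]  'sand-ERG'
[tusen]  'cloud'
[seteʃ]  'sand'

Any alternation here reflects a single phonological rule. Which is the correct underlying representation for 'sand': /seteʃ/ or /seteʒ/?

'sand' shows [ʃ] ~ [ʒ] at the end of the stem ([seteʃ] vs [seteʒo]).
The stem 'ear' ([siʃeʃ], [siʃeʃo]) shows [ʃ] unchanged in both environments, so [ʃ] cannot be basic with [ʒ] derived before the ERG suffix.
Therefore /ʒ/ is basic and [ʃ] is derived by word-final obstruent devoicing (voiced obstruents become voiceless word-finally).

/seteʒ/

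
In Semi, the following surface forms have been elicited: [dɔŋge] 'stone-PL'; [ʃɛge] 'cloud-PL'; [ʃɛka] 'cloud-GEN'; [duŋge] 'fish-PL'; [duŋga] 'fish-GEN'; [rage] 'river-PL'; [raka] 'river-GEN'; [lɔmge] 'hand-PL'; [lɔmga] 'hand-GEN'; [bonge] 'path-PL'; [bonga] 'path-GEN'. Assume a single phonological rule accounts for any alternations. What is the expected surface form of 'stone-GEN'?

[dɔŋga]

The GEN suffix surfaces as [-ga] and [-ka], depending on the final segment of the stem.
The PL suffix, which begins with [g], is invariant after every stem; so [g] is not altered by any rule here.
So the underlying form is /-ka/, and voiceless stops become voiced after a nasal.
After 'stone', which ends in a nasal, the suffix surfaces as [-ga], giving [dɔŋga].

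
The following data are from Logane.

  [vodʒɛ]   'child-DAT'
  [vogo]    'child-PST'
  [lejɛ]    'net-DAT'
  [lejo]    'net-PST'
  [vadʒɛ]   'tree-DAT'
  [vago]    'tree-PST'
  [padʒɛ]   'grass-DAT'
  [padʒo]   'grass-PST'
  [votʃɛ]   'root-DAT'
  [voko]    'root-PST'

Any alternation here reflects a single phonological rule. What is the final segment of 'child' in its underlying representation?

The stem for 'child' ends in [dʒ] in [vodʒɛ] but [g] in [vogo].
But 'grass' keeps [dʒ] in both environments ([padʒɛ], [padʒo]), so there is no rule changing /dʒ/ to [g] before the PST suffix.
The underlying segment must be /g/; /k/ and /g/ become palato-alveolar [tʃ] and [dʒ] before a front vowel, yielding [dʒ] there.

/g/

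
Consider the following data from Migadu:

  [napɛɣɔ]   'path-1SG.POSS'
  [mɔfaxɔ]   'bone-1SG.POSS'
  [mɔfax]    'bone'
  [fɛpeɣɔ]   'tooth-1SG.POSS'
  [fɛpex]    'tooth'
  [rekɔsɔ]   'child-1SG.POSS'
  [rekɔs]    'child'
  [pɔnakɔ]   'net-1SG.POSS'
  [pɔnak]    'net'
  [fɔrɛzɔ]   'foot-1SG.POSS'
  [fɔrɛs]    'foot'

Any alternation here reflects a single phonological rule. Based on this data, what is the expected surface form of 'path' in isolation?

[napɛx]

The stem for 'tooth' ends in [ɣ] in [fɛpeɣɔ] but [x] in [fɛpex].
But 'bone' keeps [x] in both environments ([mɔfaxɔ], [mɔfax]), so there is no rule changing /x/ to [ɣ] before the 1SG.POSS suffix.
The underlying segment must be /ɣ/; voiced obstruents become voiceless word-finally, yielding [x] there.
From [napɛɣɔ] the stem 'path' is /napɛɣ/; word-finally this yields [napɛx].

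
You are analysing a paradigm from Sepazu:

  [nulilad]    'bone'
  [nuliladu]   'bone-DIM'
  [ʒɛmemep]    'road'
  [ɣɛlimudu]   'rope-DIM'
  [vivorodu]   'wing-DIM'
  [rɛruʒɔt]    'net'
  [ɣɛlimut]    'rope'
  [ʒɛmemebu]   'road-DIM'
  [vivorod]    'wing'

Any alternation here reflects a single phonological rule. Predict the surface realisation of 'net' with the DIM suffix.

In [ɣɛlimut] and [ɣɛlimudu] the final segment of 'rope' alternates: [t] ~ [d].
But 'bone' keeps [d] in both environments ([nulilad], [nuliladu]), so there is no rule changing /d/ to [t] in isolation.
So /t/ is underlying, and a rule of intervocalic voicing — voiceless stops become voiced between vowels — gives [d].
The one attested form of 'net', [rɛruʒɔt], shows underlying /rɛruʒɔt/. Applying the same rule between vowels gives [rɛruʒɔdu].

[rɛruʒɔdu]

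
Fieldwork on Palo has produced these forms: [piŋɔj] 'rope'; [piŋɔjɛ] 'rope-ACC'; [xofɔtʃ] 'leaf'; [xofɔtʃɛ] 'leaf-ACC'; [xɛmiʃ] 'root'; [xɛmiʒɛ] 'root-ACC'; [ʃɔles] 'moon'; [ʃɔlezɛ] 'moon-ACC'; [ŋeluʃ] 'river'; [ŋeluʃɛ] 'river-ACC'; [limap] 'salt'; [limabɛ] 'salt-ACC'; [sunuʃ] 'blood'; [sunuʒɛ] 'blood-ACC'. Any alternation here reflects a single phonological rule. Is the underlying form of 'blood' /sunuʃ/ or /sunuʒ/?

The root 'blood' surfaces as [sunuʃ] and [sunuʒɛ], with a stem-final [ʃ] ~ [ʒ] alternation.
If /ʃ/ were underlying and a rule turned it into [ʒ] before the ACC suffix, 'river' would also alternate; but it has [ʃ] in both [ŋeluʃ] and [ŋeluʃɛ].
The alternation reflects word-final obstruent devoicing: voiced obstruents become voiceless word-finally. /ʒ/ is underlying.

/sunuʒ/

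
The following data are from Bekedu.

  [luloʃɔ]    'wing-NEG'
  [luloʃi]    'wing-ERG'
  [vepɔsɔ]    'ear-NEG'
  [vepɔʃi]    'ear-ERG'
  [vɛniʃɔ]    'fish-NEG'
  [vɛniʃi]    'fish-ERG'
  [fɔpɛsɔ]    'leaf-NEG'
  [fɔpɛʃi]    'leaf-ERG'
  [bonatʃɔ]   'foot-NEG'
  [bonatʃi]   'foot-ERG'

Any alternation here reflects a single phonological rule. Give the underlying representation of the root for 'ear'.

In [vepɔsɔ] and [vepɔʃi] the final segment of 'ear' alternates: [s] ~ [ʃ].
But 'fish' keeps [ʃ] in both environments ([vɛniʃɔ], [vɛniʃi]), so there is no rule changing /ʃ/ to [s] before the NEG suffix.
So /s/ is underlying, and a rule of palatalization before a front vowel — /s/ becomes palato-alveolar [ʃ] before a front vowel — gives [ʃ].

/vepɔs/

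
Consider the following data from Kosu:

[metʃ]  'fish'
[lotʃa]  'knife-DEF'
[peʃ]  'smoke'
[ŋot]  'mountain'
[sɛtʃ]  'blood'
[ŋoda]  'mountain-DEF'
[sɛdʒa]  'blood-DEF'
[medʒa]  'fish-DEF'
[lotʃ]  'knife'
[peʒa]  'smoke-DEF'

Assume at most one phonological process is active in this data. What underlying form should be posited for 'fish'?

/medʒ/

The stem for 'fish' ends in [tʃ] in [metʃ] but [dʒ] in [medʒa].
But 'knife' keeps [tʃ] in both environments ([lotʃ], [lotʃa]), so there is no rule changing /tʃ/ to [dʒ] before the DEF suffix.
Therefore /dʒ/ is basic and [tʃ] is derived by word-final obstruent devoicing (voiced obstruents become voiceless word-finally).
Hence 'fish' is /medʒ/ underlyingly.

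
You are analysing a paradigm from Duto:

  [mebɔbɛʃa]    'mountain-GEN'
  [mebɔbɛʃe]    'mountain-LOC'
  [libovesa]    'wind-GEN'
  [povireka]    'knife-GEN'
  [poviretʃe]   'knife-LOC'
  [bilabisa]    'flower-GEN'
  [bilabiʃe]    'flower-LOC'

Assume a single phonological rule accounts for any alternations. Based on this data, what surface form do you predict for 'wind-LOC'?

[liboveʃe]

The stem for 'flower' ends in [s] in [bilabisa] but [ʃ] in [bilabiʃe].
Compare 'mountain', with invariant [ʃ] in [mebɔbɛʃa] and [mebɔbɛʃe]: an analysis with underlying /ʃ/ and a rule producing [s] before the GEN suffix would wrongly predict alternation here too.
The underlying segment must be /s/; /k/ and /s/ become palato-alveolar [tʃ] and [ʃ] before a front vowel, yielding [ʃ] there.
From [libovesa] the stem 'wind' is /liboves/; before a front vowel this yields [liboveʃe].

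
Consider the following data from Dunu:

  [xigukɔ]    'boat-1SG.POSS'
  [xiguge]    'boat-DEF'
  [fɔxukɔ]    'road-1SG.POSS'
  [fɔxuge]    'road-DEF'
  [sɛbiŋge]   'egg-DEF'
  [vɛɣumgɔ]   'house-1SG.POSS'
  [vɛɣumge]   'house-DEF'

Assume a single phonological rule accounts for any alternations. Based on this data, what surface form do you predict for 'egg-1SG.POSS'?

[sɛbiŋgɔ]

The 1SG.POSS suffix surfaces as [-gɔ] and [-kɔ], depending on the final segment of the stem.
By contrast the DEF suffix keeps its initial [g] throughout — that segment must be underlying.
So the underlying form is /-kɔ/, and voiceless stops become voiced after a nasal.
After 'egg', which ends in a nasal, the suffix surfaces as [-gɔ], giving [sɛbiŋgɔ].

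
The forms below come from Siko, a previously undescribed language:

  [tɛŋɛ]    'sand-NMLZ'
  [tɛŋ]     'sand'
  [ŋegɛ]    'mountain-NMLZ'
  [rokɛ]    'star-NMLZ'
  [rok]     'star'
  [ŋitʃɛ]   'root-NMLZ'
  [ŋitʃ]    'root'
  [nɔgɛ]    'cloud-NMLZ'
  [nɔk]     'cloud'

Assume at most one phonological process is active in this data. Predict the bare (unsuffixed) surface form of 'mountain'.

'cloud' shows [g] ~ [k] at the end of the stem ([nɔgɛ] vs [nɔk]).
Compare 'star', with invariant [k] in [rokɛ] and [rok]: an analysis with underlying /k/ and a rule producing [g] before the NMLZ suffix would wrongly predict alternation here too.
So /g/ is underlying, and a rule of word-final obstruent devoicing — voiced obstruents become voiceless word-finally — gives [k].
The one attested form of 'mountain', [ŋegɛ], shows underlying /ŋeg/. Applying the same rule word-finally gives [ŋek].

[ŋek]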